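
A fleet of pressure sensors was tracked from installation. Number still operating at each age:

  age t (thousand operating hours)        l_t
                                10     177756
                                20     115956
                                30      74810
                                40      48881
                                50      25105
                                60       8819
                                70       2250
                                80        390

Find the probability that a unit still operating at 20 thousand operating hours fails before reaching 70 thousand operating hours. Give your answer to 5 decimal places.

0.98060

P(fail before 70 | operational at 20) = 1 − l_70/l_20 = 1 − 2250/115956 = (113706)/115956 = 0.980596.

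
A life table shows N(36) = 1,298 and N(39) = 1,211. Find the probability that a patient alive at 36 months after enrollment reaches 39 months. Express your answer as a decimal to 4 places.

0.9330

The conditional survival probability is N(39)/N(36) = 1,211/1,298 = 0.932974.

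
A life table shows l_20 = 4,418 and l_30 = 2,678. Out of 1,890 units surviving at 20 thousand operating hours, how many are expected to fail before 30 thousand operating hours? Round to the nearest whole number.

744

The relevant probability is 1 − 2,678/4,418 = 0.393843.
Expected number = 1,890 × 0.393843 = 744.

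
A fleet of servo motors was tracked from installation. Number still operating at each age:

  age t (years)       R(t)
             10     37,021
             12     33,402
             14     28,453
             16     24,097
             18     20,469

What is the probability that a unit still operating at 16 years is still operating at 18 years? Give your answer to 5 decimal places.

The conditional survival probability is R(18)/R(16) = 20,469/24,097 = 0.849442.

0.84944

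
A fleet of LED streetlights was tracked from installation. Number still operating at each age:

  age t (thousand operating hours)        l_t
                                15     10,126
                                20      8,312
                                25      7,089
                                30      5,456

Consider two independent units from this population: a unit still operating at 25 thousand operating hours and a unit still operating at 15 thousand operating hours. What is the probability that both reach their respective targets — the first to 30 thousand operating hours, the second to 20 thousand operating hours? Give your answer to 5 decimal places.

p₁ = l_30/l_25 = 5,456/7,089 = 0.769643; p₂ = l_20/l_15 = 8,312/10,126 = 0.820857.
P(both) = p₁ × p₂ = 0.769643 × 0.820857 = 0.631767.

0.63177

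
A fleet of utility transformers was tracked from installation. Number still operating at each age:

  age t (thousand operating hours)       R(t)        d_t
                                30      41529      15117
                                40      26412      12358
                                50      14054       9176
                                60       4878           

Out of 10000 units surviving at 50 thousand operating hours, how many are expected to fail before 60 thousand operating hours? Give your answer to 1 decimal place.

6529.1

The relevant probability is 1 − 4878/14054 = 0.652910.
Expected number = 10000 × 0.652910 = 6529.1.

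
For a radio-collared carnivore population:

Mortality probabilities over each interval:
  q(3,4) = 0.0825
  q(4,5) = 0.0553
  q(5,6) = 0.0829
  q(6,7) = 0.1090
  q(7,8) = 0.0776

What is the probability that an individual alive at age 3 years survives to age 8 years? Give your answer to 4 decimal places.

P(survive 3→8) = (1 − 0.0825) × (1 − 0.0553) × (1 − 0.0829) × (1 − 0.1090) × (1 − 0.0776).
= 0.9175 × 0.9447 × 0.9171 × 0.8910 × 0.9224 = 0.653302.

0.6533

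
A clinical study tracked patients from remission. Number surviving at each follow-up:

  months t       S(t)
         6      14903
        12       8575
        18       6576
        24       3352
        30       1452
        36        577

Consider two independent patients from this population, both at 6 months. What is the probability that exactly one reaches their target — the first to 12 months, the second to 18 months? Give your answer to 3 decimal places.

p₁ = S(12)/S(6) = 8575/14903 = 0.575388; p₂ = S(18)/S(6) = 6576/14903 = 0.441253.
P(exactly one) = p₁(1−p₂) + (1−p₁)p₂ = 0.321496 + 0.187361 = 0.508858.

0.509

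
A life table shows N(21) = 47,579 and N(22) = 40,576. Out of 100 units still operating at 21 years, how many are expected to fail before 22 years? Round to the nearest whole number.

15

The relevant probability is 1 − 40,576/47,579 = 0.147187.
Expected number = 100 × 0.147187 = 15.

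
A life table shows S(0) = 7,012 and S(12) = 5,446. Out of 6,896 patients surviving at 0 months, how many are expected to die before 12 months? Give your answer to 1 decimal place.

1540.1

The relevant probability is 1 − 5,446/7,012 = 0.223331.
Expected number = 6,896 × 0.223331 = 1540.1.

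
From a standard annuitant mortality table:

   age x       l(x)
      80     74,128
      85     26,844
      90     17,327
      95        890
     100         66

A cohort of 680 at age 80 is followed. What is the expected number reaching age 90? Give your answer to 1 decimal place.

158.9

The relevant probability is 17,327/74,128 = 0.233744.
Expected number = 680 × 0.233744 = 158.9.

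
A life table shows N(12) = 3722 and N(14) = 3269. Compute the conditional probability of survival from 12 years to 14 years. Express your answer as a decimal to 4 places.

0.8783

The conditional survival probability is N(14)/N(12) = 3269/3722 = 0.878291.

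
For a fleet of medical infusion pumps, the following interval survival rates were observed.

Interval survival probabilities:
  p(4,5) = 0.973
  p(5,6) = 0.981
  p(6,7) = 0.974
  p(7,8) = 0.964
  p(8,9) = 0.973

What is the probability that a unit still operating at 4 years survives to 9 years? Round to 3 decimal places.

Survival from 4 to 9 is the product of surviving each interval: 0.973 × 0.981 × 0.974 × 0.964 × 0.973.
= 0.872028.

0.872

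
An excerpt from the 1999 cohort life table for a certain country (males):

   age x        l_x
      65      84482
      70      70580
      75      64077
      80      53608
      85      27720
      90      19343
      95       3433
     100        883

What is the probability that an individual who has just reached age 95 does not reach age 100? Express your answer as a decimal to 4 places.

0.7428

P(die before 100 | alive at 95) = 1 − l_100/l_95 = 1 − 883/3433 = (2550)/3433 = 0.742791.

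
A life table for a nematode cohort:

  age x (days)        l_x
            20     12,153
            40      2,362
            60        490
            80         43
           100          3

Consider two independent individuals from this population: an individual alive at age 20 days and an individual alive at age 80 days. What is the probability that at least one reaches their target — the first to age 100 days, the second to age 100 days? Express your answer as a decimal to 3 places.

p₁ = l_100/l_20 = 3/12,153 = 0.000247; p₂ = l_100/l_80 = 3/43 = 0.069767.
P(at least one) = 1 − (1−p₁)(1−p₂) = 1 − 0.999753 × 0.930233 = 0.069997.

0.070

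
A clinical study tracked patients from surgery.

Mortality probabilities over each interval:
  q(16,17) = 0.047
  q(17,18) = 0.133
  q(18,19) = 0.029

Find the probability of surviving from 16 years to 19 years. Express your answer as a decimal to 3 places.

Chaining the interval survival probabilities: (1 − 0.047) × (1 − 0.133) × (1 − 0.029).
= 0.953 × 0.867 × 0.971 = 0.802290.

0.802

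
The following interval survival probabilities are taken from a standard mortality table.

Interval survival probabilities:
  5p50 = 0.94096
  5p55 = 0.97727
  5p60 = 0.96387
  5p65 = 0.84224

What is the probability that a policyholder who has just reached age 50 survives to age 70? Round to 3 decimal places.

Survival from 50 to 70 is the product of surviving each interval: 0.94096 × 0.97727 × 0.96387 × 0.84224.
= 0.746518.

0.747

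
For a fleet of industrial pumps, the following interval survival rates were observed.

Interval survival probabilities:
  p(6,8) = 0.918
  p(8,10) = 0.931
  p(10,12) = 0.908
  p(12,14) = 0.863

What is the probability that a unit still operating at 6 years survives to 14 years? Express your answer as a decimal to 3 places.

Survival from 6 to 14 is the product of surviving each interval: 0.918 × 0.931 × 0.908 × 0.863.
= 0.669713.

0.670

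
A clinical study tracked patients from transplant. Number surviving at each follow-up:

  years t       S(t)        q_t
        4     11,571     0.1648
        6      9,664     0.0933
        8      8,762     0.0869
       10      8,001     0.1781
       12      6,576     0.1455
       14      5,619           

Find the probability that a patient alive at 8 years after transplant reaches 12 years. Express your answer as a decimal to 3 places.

0.751

The conditional survival probability is S(12)/S(8) = 6,576/8,762 = 0.750514.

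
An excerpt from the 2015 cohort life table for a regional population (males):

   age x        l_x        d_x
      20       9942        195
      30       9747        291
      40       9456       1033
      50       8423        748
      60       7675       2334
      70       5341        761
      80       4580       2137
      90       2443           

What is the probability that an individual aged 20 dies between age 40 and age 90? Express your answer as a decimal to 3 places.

0.705

We want 20|50q20 = (l_40 − l_90)/l_20.
This is the probability of reaching 40 but not 90, conditional on being alive at 20: (l_40 − l_90) / l_20.
= (9456 − 2443) / 9942 = 7013 / 9942 = 0.705391.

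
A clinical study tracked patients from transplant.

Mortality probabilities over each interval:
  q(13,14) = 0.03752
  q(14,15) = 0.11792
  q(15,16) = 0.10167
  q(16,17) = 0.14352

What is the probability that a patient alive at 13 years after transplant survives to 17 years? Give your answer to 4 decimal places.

P(survive 13→17) = (1 − 0.03752) × (1 − 0.11792) × (1 − 0.10167) × (1 − 0.14352).
= 0.96248 × 0.88208 × 0.89833 × 0.85648 = 0.653210.

0.6532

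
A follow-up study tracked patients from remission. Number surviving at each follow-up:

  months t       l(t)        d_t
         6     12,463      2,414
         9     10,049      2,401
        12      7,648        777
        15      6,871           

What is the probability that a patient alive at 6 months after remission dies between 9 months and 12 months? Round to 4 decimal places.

0.1927

This is the probability of reaching 9 but not 12, conditional on being alive at 6: (l(9) − l(12)) / l(6).
= (10,049 − 7,648) / 12,463 = 2,401 / 12,463 = 0.192650.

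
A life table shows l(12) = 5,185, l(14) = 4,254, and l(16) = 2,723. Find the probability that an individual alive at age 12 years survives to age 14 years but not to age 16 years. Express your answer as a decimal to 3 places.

0.295

This is the probability of reaching 14 but not 16, conditional on being alive at 12: (l(14) − l(16)) / l(12).
= (4,254 − 2,723) / 5,185 = 1,531 / 5,185 = 0.295275.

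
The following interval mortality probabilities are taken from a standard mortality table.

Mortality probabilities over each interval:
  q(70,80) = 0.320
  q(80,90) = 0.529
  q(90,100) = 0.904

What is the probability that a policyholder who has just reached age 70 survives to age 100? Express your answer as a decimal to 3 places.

0.031

P(survive 70→100) = (1 − 0.320) × (1 − 0.529) × (1 − 0.904).
= 0.680 × 0.471 × 0.096 = 0.030747.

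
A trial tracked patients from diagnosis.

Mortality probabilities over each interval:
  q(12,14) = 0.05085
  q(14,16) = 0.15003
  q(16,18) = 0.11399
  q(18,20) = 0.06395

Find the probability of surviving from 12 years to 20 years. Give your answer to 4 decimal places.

0.6691

Survival from 12 to 20 is the product of surviving each interval: (1 − 0.05085) × (1 − 0.15003) × (1 − 0.11399) × (1 − 0.06395).
= 0.94915 × 0.84997 × 0.88601 × 0.93605 = 0.669077.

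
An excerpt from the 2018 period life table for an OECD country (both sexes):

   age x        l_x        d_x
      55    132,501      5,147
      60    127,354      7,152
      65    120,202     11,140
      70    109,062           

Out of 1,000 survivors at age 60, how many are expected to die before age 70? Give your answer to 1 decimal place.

143.6

The relevant probability is 1 − 109,062/127,354 = 0.143631.
Expected number = 1,000 × 0.143631 = 143.6.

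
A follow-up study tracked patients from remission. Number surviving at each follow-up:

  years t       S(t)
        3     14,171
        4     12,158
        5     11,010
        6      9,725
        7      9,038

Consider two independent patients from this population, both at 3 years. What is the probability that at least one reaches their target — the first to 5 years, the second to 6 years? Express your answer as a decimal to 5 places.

p₁ = S(5)/S(3) = 11,010/14,171 = 0.776939; p₂ = S(6)/S(3) = 9,725/14,171 = 0.686261.
P(at least one) = 1 − (1−p₁)(1−p₂) = 1 − 0.223061 × 0.313739 = 0.930017.

0.93002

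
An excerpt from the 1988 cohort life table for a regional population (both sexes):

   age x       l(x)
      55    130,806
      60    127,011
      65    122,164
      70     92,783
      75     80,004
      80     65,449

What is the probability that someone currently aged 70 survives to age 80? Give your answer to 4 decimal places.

The conditional survival probability is l(80)/l(70) = 65,449/92,783 = 0.705399.

0.7054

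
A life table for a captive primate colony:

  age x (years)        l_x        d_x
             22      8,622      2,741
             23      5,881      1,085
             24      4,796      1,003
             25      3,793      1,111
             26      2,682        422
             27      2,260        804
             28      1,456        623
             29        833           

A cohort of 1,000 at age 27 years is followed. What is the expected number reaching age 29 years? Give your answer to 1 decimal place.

368.6

The relevant probability is 833/2,260 = 0.368584.
Expected number = 1,000 × 0.368584 = 368.6.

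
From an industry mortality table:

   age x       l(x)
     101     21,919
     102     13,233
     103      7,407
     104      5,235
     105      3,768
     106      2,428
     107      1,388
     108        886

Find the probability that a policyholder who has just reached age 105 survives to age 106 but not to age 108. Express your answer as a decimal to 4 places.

0.4092

This is the probability of reaching 106 but not 108, conditional on being alive at 105: (l(106) − l(108)) / l(105).
= (2,428 − 886) / 3,768 = 1,542 / 3,768 = 0.409236.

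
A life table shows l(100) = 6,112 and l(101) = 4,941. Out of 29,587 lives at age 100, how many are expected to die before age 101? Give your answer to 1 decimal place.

The relevant probability is 1 − 4,941/6,112 = 0.191590.
Expected number = 29,587 × 0.191590 = 5668.6.

5668.6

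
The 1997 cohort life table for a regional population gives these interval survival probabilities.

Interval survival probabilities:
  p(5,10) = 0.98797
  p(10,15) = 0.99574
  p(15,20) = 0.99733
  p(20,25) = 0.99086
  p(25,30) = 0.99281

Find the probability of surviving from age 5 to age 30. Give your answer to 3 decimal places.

Survival from 5 to 30 is the product of surviving each interval: 0.98797 × 0.99574 × 0.99733 × 0.99086 × 0.99281.
= 0.965177.

0.965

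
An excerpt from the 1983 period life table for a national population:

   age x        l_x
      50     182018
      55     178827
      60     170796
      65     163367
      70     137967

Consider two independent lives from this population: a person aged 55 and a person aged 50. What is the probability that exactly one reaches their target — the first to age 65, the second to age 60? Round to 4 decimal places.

0.1374

p₁ = l_65/l_55 = 163367/178827 = 0.913548; p₂ = l_60/l_50 = 170796/182018 = 0.938347.
P(exactly one) = p₁(1−p₂) + (1−p₁)p₂ = 0.056323 + 0.081122 = 0.137445.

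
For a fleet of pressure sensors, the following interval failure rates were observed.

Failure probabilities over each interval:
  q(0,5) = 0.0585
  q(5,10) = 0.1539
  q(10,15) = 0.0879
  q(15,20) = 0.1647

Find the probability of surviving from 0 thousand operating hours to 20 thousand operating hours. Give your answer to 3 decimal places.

Chaining the interval survival probabilities: (1 − 0.0585) × (1 − 0.1539) × (1 − 0.0879) × (1 − 0.1647).
= 0.9415 × 0.8461 × 0.9121 × 0.8353 = 0.606914.

0.607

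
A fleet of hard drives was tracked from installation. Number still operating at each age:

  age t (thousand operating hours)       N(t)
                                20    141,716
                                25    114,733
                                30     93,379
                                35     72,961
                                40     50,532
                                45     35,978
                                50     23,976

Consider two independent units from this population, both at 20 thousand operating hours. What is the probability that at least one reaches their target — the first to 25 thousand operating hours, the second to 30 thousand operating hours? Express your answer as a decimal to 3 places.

p₁ = N(25)/N(20) = 114,733/141,716 = 0.809598; p₂ = N(30)/N(20) = 93,379/141,716 = 0.658916.
P(at least one) = 1 − (1−p₁)(1−p₂) = 1 − 0.190402 × 0.341084 = 0.935057.

0.935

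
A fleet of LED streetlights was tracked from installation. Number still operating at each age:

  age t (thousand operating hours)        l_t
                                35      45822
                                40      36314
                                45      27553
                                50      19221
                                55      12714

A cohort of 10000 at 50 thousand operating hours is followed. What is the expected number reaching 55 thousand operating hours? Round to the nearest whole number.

6615

The relevant probability is 12714/19221 = 0.661464.
Expected number = 10000 × 0.661464 = 6615.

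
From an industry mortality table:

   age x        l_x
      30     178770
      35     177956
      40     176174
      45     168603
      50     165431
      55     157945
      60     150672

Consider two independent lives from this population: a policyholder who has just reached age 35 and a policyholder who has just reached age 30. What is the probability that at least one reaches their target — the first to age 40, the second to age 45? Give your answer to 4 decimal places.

p₁ = l_40/l_35 = 176174/177956 = 0.989986; p₂ = l_45/l_30 = 168603/178770 = 0.943128.
P(at least one) = 1 − (1−p₁)(1−p₂) = 1 − 0.010014 × 0.056872 = 0.999430.

0.9994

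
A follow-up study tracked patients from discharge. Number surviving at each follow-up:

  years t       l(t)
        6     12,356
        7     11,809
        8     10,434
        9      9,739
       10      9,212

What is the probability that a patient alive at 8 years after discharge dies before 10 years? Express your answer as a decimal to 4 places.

P(die before 10 | alive at 8) = 1 − l(10)/l(8) = 1 − 9,212/10,434 = (1,222)/10,434 = 0.117117.

0.1171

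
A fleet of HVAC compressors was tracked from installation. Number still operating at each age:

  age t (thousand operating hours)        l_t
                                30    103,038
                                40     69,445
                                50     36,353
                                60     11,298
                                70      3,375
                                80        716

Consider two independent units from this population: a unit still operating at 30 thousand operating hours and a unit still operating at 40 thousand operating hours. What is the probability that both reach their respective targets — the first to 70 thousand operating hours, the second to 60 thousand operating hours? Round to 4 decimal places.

0.0053

p₁ = l_70/l_30 = 3,375/103,038 = 0.032755; p₂ = l_60/l_40 = 11,298/69,445 = 0.162690.
P(both) = p₁ × p₂ = 0.032755 × 0.162690 = 0.005329.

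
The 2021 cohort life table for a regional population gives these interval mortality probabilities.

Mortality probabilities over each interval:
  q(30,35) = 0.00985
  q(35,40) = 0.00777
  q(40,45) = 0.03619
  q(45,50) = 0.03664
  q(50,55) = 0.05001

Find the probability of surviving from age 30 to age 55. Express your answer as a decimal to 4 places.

0.8666

The overall survival probability is (1 − 0.00985) × (1 − 0.00777) × (1 − 0.03619) × (1 − 0.03664) × (1 − 0.05001).
= 0.99015 × 0.99223 × 0.96381 × 0.96336 × 0.94999 = 0.866587.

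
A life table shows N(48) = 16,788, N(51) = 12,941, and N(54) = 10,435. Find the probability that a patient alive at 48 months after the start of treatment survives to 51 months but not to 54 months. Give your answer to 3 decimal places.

This is the probability of reaching 51 but not 54, conditional on being alive at 48: (N(51) − N(54)) / N(48).
= (12,941 − 10,435) / 16,788 = 2,506 / 16,788 = 0.149273.

0.149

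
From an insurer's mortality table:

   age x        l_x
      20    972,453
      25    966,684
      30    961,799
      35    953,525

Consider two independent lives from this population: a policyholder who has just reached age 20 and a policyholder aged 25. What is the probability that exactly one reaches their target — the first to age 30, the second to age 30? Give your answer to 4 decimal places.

p₁ = l_30/l_20 = 961,799/972,453 = 0.989044; p₂ = l_30/l_25 = 961,799/966,684 = 0.994947.
P(exactly one) = p₁(1−p₂) + (1−p₁)p₂ = 0.004998 + 0.010901 = 0.015898.

0.0159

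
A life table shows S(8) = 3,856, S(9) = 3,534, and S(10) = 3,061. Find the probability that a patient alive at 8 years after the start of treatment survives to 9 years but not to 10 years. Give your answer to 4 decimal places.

This is the probability of reaching 9 but not 10, conditional on being alive at 8: (S(9) − S(10)) / S(8).
= (3,534 − 3,061) / 3,856 = 473 / 3,856 = 0.122666.

0.1227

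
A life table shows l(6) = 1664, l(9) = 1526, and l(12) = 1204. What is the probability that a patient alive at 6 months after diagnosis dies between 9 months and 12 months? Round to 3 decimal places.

0.194

This is the probability of reaching 9 but not 12, conditional on being alive at 6: (l(9) − l(12)) / l(6).
= (1526 − 1204) / 1664 = 322 / 1664 = 0.193510.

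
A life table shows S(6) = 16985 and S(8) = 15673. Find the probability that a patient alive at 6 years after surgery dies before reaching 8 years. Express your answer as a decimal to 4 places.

P(die before 8 | alive at 6) = 1 − S(8)/S(6) = 1 − 15673/16985 = (1312)/16985 = 0.077245.

0.0772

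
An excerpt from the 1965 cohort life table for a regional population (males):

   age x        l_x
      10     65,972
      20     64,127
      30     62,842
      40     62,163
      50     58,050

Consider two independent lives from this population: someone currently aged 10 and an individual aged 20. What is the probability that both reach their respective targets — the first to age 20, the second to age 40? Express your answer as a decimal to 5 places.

p₁ = l_20/l_10 = 64,127/65,972 = 0.972034; p₂ = l_40/l_20 = 62,163/64,127 = 0.969373.
P(both) = p₁ × p₂ = 0.972034 × 0.969373 = 0.942264.

0.94226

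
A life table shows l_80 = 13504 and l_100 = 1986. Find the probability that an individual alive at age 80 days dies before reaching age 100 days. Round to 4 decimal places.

P(die before 100 | alive at 80) = 1 − l_100/l_80 = 1 − 1986/13504 = (11518)/13504 = 0.852932.

0.8529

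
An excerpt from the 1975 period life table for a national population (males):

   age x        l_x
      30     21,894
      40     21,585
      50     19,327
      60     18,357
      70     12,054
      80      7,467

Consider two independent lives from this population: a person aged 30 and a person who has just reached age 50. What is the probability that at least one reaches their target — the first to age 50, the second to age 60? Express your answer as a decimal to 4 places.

0.9941

p₁ = l_50/l_30 = 19,327/21,894 = 0.882753; p₂ = l_60/l_50 = 18,357/19,327 = 0.949811.
P(at least one) = 1 − (1−p₁)(1−p₂) = 1 − 0.117247 × 0.050189 = 0.994115.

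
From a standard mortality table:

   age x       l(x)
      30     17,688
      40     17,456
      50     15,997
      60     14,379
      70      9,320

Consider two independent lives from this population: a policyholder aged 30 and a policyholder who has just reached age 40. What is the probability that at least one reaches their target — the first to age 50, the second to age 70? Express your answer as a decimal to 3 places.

0.955

p₁ = l(50)/l(30) = 15,997/17,688 = 0.904398; p₂ = l(70)/l(40) = 9,320/17,456 = 0.533914.
P(at least one) = 1 − (1−p₁)(1−p₂) = 1 − 0.095602 × 0.466086 = 0.955441.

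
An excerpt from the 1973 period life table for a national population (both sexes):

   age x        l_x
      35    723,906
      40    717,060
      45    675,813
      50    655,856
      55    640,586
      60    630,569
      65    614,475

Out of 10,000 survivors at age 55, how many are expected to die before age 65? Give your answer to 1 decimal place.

The relevant probability is 1 − 614,475/640,586 = 0.040761.
Expected number = 10,000 × 0.040761 = 407.6.

407.6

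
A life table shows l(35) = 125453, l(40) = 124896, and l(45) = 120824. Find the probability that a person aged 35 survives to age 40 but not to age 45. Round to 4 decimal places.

0.0325

This is the probability of reaching 40 but not 45, conditional on being alive at 35: (l(40) − l(45)) / l(35).
= (124896 − 120824) / 125453 = 4072 / 125453 = 0.032458.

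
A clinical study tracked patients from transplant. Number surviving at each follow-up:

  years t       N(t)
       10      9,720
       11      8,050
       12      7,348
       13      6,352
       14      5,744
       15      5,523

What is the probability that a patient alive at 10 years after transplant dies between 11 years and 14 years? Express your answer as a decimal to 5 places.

This is the probability of reaching 11 but not 14, conditional on being alive at 10: (N(11) − N(14)) / N(10).
= (8,050 − 5,744) / 9,720 = 2,306 / 9,720 = 0.237243.

0.23724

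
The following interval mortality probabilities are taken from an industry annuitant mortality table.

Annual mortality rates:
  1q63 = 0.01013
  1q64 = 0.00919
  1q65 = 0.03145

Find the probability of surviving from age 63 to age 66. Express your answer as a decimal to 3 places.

0.950

3p63 = (1 − 0.01013) × (1 − 0.00919) × (1 − 0.03145).
= 0.98987 × 0.99081 × 0.96855 = 0.949928.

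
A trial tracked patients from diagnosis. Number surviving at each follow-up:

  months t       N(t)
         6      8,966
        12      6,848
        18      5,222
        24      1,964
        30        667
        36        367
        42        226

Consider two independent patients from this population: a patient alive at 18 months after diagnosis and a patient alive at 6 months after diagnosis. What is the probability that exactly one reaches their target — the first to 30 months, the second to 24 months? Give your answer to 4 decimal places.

0.2908

p₁ = N(30)/N(18) = 667/5,222 = 0.127729; p₂ = N(24)/N(6) = 1,964/8,966 = 0.219050.
P(exactly one) = p₁(1−p₂) + (1−p₁)p₂ = 0.099750 + 0.191071 = 0.290821.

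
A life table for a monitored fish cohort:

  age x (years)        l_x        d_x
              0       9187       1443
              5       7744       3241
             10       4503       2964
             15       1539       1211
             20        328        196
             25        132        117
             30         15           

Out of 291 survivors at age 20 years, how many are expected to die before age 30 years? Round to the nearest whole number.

The relevant probability is 1 − 15/328 = 0.954268.
Expected number = 291 × 0.954268 = 278.

278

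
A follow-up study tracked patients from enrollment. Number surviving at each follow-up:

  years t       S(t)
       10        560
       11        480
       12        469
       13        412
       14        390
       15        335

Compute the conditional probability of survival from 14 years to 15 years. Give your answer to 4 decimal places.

The conditional survival probability is S(15)/S(14) = 335/390 = 0.858974.

0.8590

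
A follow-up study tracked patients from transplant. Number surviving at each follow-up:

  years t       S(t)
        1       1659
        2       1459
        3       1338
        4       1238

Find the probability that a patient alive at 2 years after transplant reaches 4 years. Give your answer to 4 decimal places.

0.8485

The conditional survival probability is S(4)/S(2) = 1238/1459 = 0.848526.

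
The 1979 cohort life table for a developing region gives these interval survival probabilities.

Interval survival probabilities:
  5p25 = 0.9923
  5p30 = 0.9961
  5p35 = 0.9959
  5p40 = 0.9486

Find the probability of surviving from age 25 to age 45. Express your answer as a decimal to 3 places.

Chaining the interval survival probabilities: 0.9923 × 0.9961 × 0.9959 × 0.9486.
= 0.933780.

0.934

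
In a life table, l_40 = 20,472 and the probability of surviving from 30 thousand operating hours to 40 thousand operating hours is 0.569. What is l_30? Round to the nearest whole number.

35979

l_30 = l_40 / p = 20,472 / 0.569 = 35979.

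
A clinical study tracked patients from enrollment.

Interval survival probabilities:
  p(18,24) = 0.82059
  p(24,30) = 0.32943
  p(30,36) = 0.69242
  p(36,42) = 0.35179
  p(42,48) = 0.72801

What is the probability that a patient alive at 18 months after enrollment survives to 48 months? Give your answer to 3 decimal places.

The overall survival probability is 0.82059 × 0.32943 × 0.69242 × 0.35179 × 0.72801.
= 0.047938.

0.048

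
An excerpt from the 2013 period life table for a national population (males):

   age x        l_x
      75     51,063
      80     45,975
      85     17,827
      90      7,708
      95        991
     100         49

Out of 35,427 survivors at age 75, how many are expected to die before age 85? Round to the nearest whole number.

The relevant probability is 1 − 17,827/51,063 = 0.650882.
Expected number = 35,427 × 0.650882 = 23059.

23059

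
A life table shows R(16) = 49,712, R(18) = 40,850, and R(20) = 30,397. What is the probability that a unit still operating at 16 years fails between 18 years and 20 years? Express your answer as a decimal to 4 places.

This is the probability of reaching 18 but not 20, conditional on being operational at 16: (R(18) − R(20)) / R(16).
= (40,850 − 30,397) / 49,712 = 10,453 / 49,712 = 0.210271.

0.2103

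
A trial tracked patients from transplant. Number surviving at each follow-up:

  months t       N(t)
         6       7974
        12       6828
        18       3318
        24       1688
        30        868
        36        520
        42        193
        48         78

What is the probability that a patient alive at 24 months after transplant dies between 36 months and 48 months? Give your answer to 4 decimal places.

This is the probability of reaching 36 but not 48, conditional on being alive at 24: (N(36) − N(48)) / N(24).
= (520 − 78) / 1688 = 442 / 1688 = 0.261848.

0.2618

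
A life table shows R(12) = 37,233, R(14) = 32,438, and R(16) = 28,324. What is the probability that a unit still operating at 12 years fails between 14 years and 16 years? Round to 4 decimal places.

This is the probability of reaching 14 but not 16, conditional on being operational at 12: (R(14) − R(16)) / R(12).
= (32,438 − 28,324) / 37,233 = 4,114 / 37,233 = 0.110493.

0.1105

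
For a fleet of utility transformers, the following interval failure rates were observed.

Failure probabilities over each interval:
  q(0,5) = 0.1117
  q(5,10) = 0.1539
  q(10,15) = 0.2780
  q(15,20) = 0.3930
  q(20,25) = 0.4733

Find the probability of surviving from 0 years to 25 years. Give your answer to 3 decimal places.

P(survive 0→25) = (1 − 0.1117) × (1 − 0.1539) × (1 − 0.2780) × (1 − 0.3930) × (1 − 0.4733).
= 0.8883 × 0.8461 × 0.7220 × 0.6070 × 0.5267 = 0.173488.

0.173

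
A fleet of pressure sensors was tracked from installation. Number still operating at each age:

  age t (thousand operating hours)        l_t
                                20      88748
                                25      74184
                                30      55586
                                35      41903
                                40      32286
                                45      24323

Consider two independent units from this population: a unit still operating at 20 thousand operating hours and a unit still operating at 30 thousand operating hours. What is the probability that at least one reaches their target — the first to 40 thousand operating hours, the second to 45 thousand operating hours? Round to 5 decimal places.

p₁ = l_40/l_20 = 32286/88748 = 0.363794; p₂ = l_45/l_30 = 24323/55586 = 0.437574.
P(at least one) = 1 − (1−p₁)(1−p₂) = 1 − 0.636206 × 0.562426 = 0.642181.

0.64218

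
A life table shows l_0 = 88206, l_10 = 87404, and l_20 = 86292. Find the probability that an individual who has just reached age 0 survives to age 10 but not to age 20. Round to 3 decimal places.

We want 10|10q0 = (l_10 − l_20)/l_0.
This is the probability of reaching 10 but not 20, conditional on being alive at 0: (l_10 − l_20) / l_0.
= (87404 − 86292) / 88206 = 1112 / 88206 = 0.012607.

0.013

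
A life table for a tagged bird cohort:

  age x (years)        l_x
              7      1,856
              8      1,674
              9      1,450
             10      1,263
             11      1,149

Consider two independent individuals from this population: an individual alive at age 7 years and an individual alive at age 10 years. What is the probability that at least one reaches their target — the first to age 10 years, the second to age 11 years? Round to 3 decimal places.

0.971

p₁ = l_10/l_7 = 1,263/1,856 = 0.680496; p₂ = l_11/l_10 = 1,149/1,263 = 0.909739.
P(at least one) = 1 − (1−p₁)(1−p₂) = 1 − 0.319504 × 0.090261 = 0.971161.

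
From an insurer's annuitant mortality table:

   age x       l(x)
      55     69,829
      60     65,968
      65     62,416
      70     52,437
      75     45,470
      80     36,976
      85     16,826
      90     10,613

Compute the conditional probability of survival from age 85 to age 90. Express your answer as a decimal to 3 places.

0.631

The conditional survival probability is l(90)/l(85) = 10,613/16,826 = 0.630750.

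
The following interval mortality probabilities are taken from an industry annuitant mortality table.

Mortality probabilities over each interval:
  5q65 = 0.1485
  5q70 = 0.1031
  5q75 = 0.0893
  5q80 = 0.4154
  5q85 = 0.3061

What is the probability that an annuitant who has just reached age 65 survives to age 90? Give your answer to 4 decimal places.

The overall survival probability is (1 − 0.1485) × (1 − 0.1031) × (1 − 0.0893) × (1 − 0.4154) × (1 − 0.3061).
= 0.8515 × 0.8969 × 0.9107 × 0.5846 × 0.6939 = 0.282137.

0.2821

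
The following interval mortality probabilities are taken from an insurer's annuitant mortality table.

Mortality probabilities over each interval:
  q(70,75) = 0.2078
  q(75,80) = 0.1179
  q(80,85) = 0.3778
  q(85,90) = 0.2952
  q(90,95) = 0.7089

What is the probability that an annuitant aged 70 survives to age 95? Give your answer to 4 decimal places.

0.0892

P(survive 70→95) = (1 − 0.2078) × (1 − 0.1179) × (1 − 0.3778) × (1 − 0.2952) × (1 − 0.7089).
= 0.7922 × 0.8821 × 0.6222 × 0.7048 × 0.2911 = 0.089205.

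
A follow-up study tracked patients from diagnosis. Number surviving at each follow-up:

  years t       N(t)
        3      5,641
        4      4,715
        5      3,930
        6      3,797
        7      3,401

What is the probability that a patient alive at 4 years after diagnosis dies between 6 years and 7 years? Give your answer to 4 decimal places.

0.0840

This is the probability of reaching 6 but not 7, conditional on being alive at 4: (N(6) − N(7)) / N(4).
= (3,797 − 3,401) / 4,715 = 396 / 4,715 = 0.083987.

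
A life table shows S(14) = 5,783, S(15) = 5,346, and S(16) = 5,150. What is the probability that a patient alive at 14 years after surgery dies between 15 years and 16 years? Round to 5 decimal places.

This is the probability of reaching 15 but not 16, conditional on being alive at 14: (S(15) − S(16)) / S(14).
= (5,346 − 5,150) / 5,783 = 196 / 5,783 = 0.033892.

0.03389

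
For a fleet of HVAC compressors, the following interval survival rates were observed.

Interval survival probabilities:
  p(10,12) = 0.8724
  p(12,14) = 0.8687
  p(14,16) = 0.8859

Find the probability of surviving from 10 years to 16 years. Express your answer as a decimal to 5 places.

0.67138

The overall survival probability is 0.8724 × 0.8687 × 0.8859.
= 0.671383.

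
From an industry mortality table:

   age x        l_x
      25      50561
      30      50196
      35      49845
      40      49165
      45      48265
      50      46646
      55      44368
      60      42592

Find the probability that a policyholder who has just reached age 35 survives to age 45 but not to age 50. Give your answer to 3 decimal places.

0.032

We want 10|5q35 = (l_45 − l_50)/l_35.
This is the probability of reaching 45 but not 50, conditional on being alive at 35: (l_45 − l_50) / l_35.
= (48265 − 46646) / 49845 = 1619 / 49845 = 0.032481.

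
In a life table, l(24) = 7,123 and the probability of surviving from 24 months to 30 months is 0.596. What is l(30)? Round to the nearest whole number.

4245

l(30) = l(24) × p = 7,123 × 0.596 = 4245.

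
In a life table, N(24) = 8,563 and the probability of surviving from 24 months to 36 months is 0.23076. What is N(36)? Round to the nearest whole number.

1976

N(36) = N(24) × p = 8,563 × 0.23076 = 1976.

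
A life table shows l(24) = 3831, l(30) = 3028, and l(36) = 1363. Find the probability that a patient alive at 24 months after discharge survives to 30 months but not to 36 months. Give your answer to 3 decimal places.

0.435

This is the probability of reaching 30 but not 36, conditional on being alive at 24: (l(30) − l(36)) / l(24).
= (3028 − 1363) / 3831 = 1665 / 3831 = 0.434612.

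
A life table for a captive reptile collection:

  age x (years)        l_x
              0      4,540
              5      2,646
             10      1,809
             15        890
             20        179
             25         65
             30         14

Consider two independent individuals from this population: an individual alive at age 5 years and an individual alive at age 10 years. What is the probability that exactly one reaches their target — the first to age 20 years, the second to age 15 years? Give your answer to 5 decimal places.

p₁ = l_20/l_5 = 179/2,646 = 0.067649; p₂ = l_15/l_10 = 890/1,809 = 0.491985.
P(exactly one) = p₁(1−p₂) + (1−p₁)p₂ = 0.034367 + 0.458703 = 0.493069.

0.49307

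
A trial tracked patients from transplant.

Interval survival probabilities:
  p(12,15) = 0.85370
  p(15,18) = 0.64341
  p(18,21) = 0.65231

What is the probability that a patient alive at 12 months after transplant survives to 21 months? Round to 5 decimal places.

The overall survival probability is 0.85370 × 0.64341 × 0.65231.
= 0.358300.

0.35830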